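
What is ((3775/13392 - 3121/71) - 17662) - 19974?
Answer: -35827041559/950832 ≈ -37680.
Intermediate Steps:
((3775/13392 - 3121/71) - 17662) - 19974 = (-41528407/950832 - 17662) - 19974 = -16835123191/950832 - 19974 = -35827041559/950832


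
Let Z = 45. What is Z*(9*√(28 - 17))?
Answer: 405*√11 ≈ 1343.2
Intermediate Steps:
Z*(9*√(28 - 17)) = 45*(9*√(28 - 17)) = 45*(9*√11) = 405*√11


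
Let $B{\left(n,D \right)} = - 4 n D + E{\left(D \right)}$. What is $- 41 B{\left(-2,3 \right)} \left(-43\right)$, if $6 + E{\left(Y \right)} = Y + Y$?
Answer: $42312$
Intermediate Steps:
$E{\left(Y \right)} = -6 + 2 Y$ ($E{\left(Y \right)} = -6 + \left(Y + Y\right) = -6 + 2 Y$)
$B{\left(n,D \right)} = -6 + 2 D - 4 D n$ ($B{\left(n,D \right)} = - 4 n D + \left(-6 + 2 D\right) = - 4 D n + \left(-6 + 2 D\right) = -6 + 2 D - 4 D n$)
$- 41 B{\left(-2,3 \right)} \left(-43\right) = - 41 \left(-6 + 2 \cdot 3 - 12 \left(-2\right)\right) \left(-43\right) = - 41 \left(-6 + 6 + 24\right) \left(-43\right) = \left(-41\right) 24 \left(-43\right) = \left(-984\right) \left(-43\right) = 42312$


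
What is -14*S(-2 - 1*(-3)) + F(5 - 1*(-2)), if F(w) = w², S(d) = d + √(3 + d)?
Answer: 7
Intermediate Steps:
-14*S(-2 - 1*(-3)) + F(5 - 1*(-2)) = -14*((-2 - 1*(-3)) + √(3 + (-2 - 1*(-3)))) + (5 - 1*(-2))² = -14*((-2 + 3) + √(3 + (-2 + 3))) + (5 + 2)² = -14*(1 + √(3 + 1)) + 7² = -14*(1 + √4) + 49 = -14*(1 + 2) + 49 = -14*3 + 49 = -42 + 49 = 7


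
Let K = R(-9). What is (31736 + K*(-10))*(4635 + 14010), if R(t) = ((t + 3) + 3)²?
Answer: 590039670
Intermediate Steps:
R(t) = (6 + t)² (R(t) = ((3 + t) + 3)² = (6 + t)²)
K = 9 (K = (6 - 9)² = (-3)² = 9)
(31736 + K*(-10))*(4635 + 14010) = (31736 + 9*(-10))*(4635 + 14010) = (31736 - 90)*18645 = 31646*18645 = 590039670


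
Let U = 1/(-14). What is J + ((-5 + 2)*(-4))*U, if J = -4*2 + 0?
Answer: -62/7 ≈ -8.8571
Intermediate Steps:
U = -1/14 ≈ -0.071429
J = -8 (J = -8 + 0 = -8)
J + ((-5 + 2)*(-4))*U = -8 + ((-5 + 2)*(-4))*(-1/14) = -8 - 3*(-4)*(-1/14) = -8 + 12*(-1/14) = -8 - 6/7 = -62/7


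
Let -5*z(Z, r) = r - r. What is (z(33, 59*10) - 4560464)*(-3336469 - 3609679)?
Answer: 31677657892672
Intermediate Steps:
z(Z, r) = 0 (z(Z, r) = -(r - r)/5 = -⅕*0 = 0)
(z(33, 59*10) - 4560464)*(-3336469 - 3609679) = (0 - 4560464)*(-3336469 - 3609679) = -4560464*(-6946148) = 31677657892672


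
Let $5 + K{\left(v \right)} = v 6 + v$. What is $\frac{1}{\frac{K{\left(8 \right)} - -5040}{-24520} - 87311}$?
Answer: $- \frac{24520}{2140870811} \approx -1.1453 \cdot 10^{-5}$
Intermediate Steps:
$K{\left(v \right)} = -5 + 7 v$ ($K{\left(v \right)} = -5 + \left(v 6 + v\right) = -5 + \left(6 v + v\right) = -5 + 7 v$)
$\frac{1}{\frac{K{\left(8 \right)} - -5040}{-24520} - 87311} = \frac{1}{\frac{\left(-5 + 7 \cdot 8\right) - -5040}{-24520} - 87311} = \frac{1}{\left(\left(-5 + 56\right) + 5040\right) \left(- \frac{1}{24520}\right) - 87311} = \frac{1}{\left(51 + 5040\right) \left(- \frac{1}{24520}\right) - 87311} = \frac{1}{5091 \left(- \frac{1}{24520}\right) - 87311} = \frac{1}{- \frac{5091}{24520} - 87311} = \frac{1}{- \frac{2140870811}{24520}} = - \frac{24520}{2140870811}$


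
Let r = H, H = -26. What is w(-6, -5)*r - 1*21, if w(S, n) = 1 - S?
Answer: -203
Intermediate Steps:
r = -26
w(-6, -5)*r - 1*21 = (1 - 1*(-6))*(-26) - 1*21 = (1 + 6)*(-26) - 21 = 7*(-26) - 21 = -182 - 21 = -203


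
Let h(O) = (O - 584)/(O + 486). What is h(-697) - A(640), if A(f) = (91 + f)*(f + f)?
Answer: -197427199/211 ≈ -9.3567e+5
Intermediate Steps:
h(O) = (-584 + O)/(486 + O)
A(f) = 2*f*(91 + f) (A(f) = (91 + f)*(2*f) = 2*f*(91 + f))
h(-697) - A(640) = (-584 - 697)/(486 - 697) - 2*640*(91 + 640) = -1281/(-211) - 2*640*731 = -1/211*(-1281) - 1*935680 = 1281/211 - 935680 = -197427199/211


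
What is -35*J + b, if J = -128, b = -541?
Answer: 3939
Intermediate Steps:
-35*J + b = -35*(-128) - 541 = 4480 - 541 = 3939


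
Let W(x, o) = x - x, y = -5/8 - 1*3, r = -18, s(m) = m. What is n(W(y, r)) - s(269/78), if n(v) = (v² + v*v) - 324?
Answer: -25541/78 ≈ -327.45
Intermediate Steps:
y = -29/8 (y = -5*⅛ - 3 = -5/8 - 3 = -29/8 ≈ -3.6250)
W(x, o) = 0
n(v) = -324 + 2*v² (n(v) = (v² + v²) - 324 = 2*v² - 324 = -324 + 2*v²)
n(W(y, r)) - s(269/78) = (-324 + 2*0²) - 269/78 = (-324 + 2*0) - 269/78 = (-324 + 0) - 1*269/78 = -324 - 269/78 = -25541/78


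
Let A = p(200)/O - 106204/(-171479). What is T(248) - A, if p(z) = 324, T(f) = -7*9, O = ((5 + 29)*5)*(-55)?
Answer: -38940853/612425 ≈ -63.585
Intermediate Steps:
O = -9350 (O = (34*5)*(-55) = 170*(-55) = -9350)
T(f) = -63
A = 358078/612425 (A = 324/(-9350) - 106204/(-171479) = 324*(-1/9350) - 106204*(-1/171479) = -162/4675 + 15172/24497 = 358078/612425 ≈ 0.58469)
T(248) - A = -63 - 1*358078/612425 = -63 - 358078/612425 = -38940853/612425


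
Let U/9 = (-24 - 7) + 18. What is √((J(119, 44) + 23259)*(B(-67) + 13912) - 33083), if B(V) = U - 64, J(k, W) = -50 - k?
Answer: √317015707 ≈ 17805.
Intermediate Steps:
U = -117 (U = 9*((-24 - 7) + 18) = 9*(-31 + 18) = 9*(-13) = -117)
B(V) = -181 (B(V) = -117 - 64 = -181)
√((J(119, 44) + 23259)*(B(-67) + 13912) - 33083) = √(((-50 - 1*119) + 23259)*(-181 + 13912) - 33083) = √(((-50 - 119) + 23259)*13731 - 33083) = √((-169 + 23259)*13731 - 33083) = √(23090*13731 - 33083) = √(317048790 - 33083) = √317015707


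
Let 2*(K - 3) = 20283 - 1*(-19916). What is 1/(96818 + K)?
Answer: 2/233841 ≈ 8.5528e-6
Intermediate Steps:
K = 40205/2 (K = 3 + (20283 - 1*(-19916))/2 = 3 + (20283 + 19916)/2 = 3 + (1/2)*40199 = 3 + 40199/2 = 40205/2 ≈ 20103.)
1/(96818 + K) = 1/(96818 + 40205/2) = 1/(233841/2) = 2/233841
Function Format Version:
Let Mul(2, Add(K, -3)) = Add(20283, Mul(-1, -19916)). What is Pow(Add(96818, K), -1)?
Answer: Rational(2, 233841) ≈ 8.5528e-6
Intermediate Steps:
K = Rational(40205, 2) (K = Add(3, Mul(Rational(1, 2), Add(20283, Mul(-1, -19916)))) = Add(3, Mul(Rational(1, 2), Add(20283, 19916))) = Add(3, Mul(Rational(1, 2), 40199)) = Add(3, Rational(40199, 2)) = Rational(40205, 2) ≈ 20103.)
Pow(Add(96818, K), -1) = Pow(Add(96818, Rational(40205, 2)), -1) = Pow(Rational(233841, 2), -1) = Rational(2, 233841)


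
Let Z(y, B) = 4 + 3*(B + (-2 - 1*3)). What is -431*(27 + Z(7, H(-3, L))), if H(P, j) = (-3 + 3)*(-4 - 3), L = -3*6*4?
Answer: -6896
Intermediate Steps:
L = -72 (L = -18*4 = -72)
H(P, j) = 0 (H(P, j) = 0*(-7) = 0)
Z(y, B) = -11 + 3*B (Z(y, B) = 4 + 3*(B + (-2 - 3)) = 4 + 3*(B - 5) = 4 + 3*(-5 + B) = 4 + (-15 + 3*B) = -11 + 3*B)
-431*(27 + Z(7, H(-3, L))) = -431*(27 + (-11 + 3*0)) = -431*(27 + (-11 + 0)) = -431*(27 - 11) = -431*16 = -6896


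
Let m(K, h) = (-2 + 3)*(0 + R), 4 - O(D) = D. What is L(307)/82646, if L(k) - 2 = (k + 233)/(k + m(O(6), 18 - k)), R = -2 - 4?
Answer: 571/12438223 ≈ 4.5907e-5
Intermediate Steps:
R = -6
O(D) = 4 - D
m(K, h) = -6 (m(K, h) = (-2 + 3)*(0 - 6) = 1*(-6) = -6)
L(k) = 2 + (233 + k)/(-6 + k) (L(k) = 2 + (k + 233)/(k - 6) = 2 + (233 + k)/(-6 + k))
L(307)/82646 = ((221 + 3*307)/(-6 + 307))/82646 = ((221 + 921)/301)*(1/82646) = ((1/301)*1142)*(1/82646) = (1142/301)*(1/82646) = 571/12438223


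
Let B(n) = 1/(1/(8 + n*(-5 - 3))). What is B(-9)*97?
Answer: 7760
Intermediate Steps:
B(n) = 8 - 8*n (B(n) = 1/(1/(8 + n*(-8))) = 1/(1/(8 - 8*n)) = 8 - 8*n)
B(-9)*97 = (8 - 8*(-9))*97 = (8 + 72)*97 = 80*97 = 7760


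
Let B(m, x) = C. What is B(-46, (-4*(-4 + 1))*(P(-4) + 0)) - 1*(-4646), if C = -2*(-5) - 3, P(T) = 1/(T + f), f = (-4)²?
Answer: 4653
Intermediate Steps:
f = 16
P(T) = 1/(16 + T) (P(T) = 1/(T + 16) = 1/(16 + T))
C = 7 (C = 10 - 3 = 7)
B(m, x) = 7
B(-46, (-4*(-4 + 1))*(P(-4) + 0)) - 1*(-4646) = 7 - 1*(-4646) = 7 + 4646 = 4653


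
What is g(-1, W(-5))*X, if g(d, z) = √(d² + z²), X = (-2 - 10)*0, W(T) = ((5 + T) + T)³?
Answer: 0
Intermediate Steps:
W(T) = (5 + 2*T)³
X = 0 (X = -12*0 = 0)
g(-1, W(-5))*X = √((-1)² + ((5 + 2*(-5))³)²)*0 = √(1 + ((5 - 10)³)²)*0 = √(1 + ((-5)³)²)*0 = √(1 + (-125)²)*0 = √(1 + 15625)*0 = √15626*0 = 0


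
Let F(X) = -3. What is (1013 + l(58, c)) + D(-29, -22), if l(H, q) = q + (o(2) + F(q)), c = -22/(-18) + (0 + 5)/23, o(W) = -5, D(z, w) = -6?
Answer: 207091/207 ≈ 1000.4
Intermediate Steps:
c = 298/207 (c = -22*(-1/18) + 5*(1/23) = 11/9 + 5/23 = 298/207 ≈ 1.4396)
l(H, q) = -8 + q (l(H, q) = q + (-5 - 3) = q - 8 = -8 + q)
(1013 + l(58, c)) + D(-29, -22) = (1013 + (-8 + 298/207)) - 6 = (1013 - 1358/207) - 6 = 208333/207 - 6 = 207091/207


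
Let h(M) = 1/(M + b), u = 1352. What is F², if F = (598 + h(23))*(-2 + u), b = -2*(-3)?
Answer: 548170910302500/841 ≈ 6.5181e+11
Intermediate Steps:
b = 6
h(M) = 1/(6 + M) (h(M) = 1/(M + 6) = 1/(6 + M))
F = 23413050/29 (F = (598 + 1/(6 + 23))*(-2 + 1352) = (598 + 1/29)*1350 = (17343/29)*1350 = 23413050/29 ≈ 8.0735e+5)
F² = (23413050/29)² = 548170910302500/841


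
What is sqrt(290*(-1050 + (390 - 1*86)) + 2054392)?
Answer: 18*sqrt(5673) ≈ 1355.7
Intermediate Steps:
sqrt(290*(-1050 + (390 - 1*86)) + 2054392) = sqrt(290*(-1050 + (390 - 86)) + 2054392) = sqrt(290*(-1050 + 304) + 2054392) = sqrt(290*(-746) + 2054392) = sqrt(-216340 + 2054392) = sqrt(1838052) = 18*sqrt(5673)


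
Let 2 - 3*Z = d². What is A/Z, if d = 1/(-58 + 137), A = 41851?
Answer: 783576273/12481 ≈ 62782.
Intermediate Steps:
d = 1/79 ≈ 0.012658
Z = 12481/18723 (Z = ⅔ - (1/79)²/3 = ⅔ - ⅓*1/6241 = ⅔ - 1/18723 = 12481/18723 ≈ 0.66661)
A/Z = 41851/(12481/18723) = 41851*(18723/12481) = 783576273/12481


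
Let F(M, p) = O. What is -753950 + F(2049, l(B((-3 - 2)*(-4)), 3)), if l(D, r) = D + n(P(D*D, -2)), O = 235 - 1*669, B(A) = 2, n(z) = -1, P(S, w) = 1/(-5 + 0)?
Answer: -754384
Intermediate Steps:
P(S, w) = -⅕ (P(S, w) = 1/(-5) = -⅕)
O = -434 (O = 235 - 669 = -434)
l(D, r) = -1 + D (l(D, r) = D - 1 = -1 + D)
F(M, p) = -434
-753950 + F(2049, l(B((-3 - 2)*(-4)), 3)) = -753950 - 434 = -754384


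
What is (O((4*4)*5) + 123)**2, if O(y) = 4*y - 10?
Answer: 187489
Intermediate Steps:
O(y) = -10 + 4*y
(O((4*4)*5) + 123)**2 = ((-10 + 4*((4*4)*5)) + 123)**2 = ((-10 + 4*(16*5)) + 123)**2 = ((-10 + 4*80) + 123)**2 = ((-10 + 320) + 123)**2 = (310 + 123)**2 = 433**2 = 187489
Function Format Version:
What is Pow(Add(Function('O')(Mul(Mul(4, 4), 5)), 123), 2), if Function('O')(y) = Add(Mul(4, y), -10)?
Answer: 187489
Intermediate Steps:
Function('O')(y) = Add(-10, Mul(4, y))
Pow(Add(Function('O')(Mul(Mul(4, 4), 5)), 123), 2) = Pow(Add(Add(-10, Mul(4, Mul(Mul(4, 4), 5))), 123), 2) = Pow(Add(Add(-10, Mul(4, Mul(16, 5))), 123), 2) = Pow(Add(Add(-10, Mul(4, 80)), 123), 2) = Pow(Add(Add(-10, 320), 123), 2) = Pow(Add(310, 123), 2) = Pow(433, 2) = 187489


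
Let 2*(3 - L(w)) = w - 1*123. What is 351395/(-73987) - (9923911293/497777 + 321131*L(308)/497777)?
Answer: -1464577728414049/73658053798 ≈ -19883.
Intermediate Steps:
L(w) = 129/2 - w/2 (L(w) = 3 - (w - 1*123)/2 = 3 - (w - 123)/2 = 3 - (-123 + w)/2 = 3 + (123/2 - w/2) = 129/2 - w/2)
351395/(-73987) - (9923911293/497777 + 321131*L(308)/497777) = 351395/(-73987) - 321131/(497777/((168626 - 137723) + (129/2 - ½*308))) = 351395*(-1/73987) - 321131/(497777/(30903 + (129/2 - 154))) = -351395/73987 - 321131/(497777/(30903 - 179/2)) = -351395/73987 - 321131/(497777/(61627/2)) = -351395/73987 - 321131/(497777*(2/61627)) = -351395/73987 - 321131/995554/61627 = -351395/73987 - 321131*61627/995554 = -351395/73987 - 19790340137/995554 = -1464577728414049/73658053798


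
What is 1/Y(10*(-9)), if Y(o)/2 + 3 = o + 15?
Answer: -1/156 ≈ -0.0064103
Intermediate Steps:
Y(o) = 24 + 2*o (Y(o) = -6 + 2*(o + 15) = -6 + 2*(15 + o) = -6 + (30 + 2*o) = 24 + 2*o)
1/Y(10*(-9)) = 1/(24 + 2*(10*(-9))) = 1/(24 + 2*(-90)) = 1/(24 - 180) = 1/(-156) = -1/156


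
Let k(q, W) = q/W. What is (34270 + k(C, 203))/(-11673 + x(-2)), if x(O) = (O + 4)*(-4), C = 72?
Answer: -6956882/2371243 ≈ -2.9339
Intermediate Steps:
x(O) = -16 - 4*O (x(O) = (4 + O)*(-4) = -16 - 4*O)
(34270 + k(C, 203))/(-11673 + x(-2)) = (34270 + 72/203)/(-11673 + (-16 - 4*(-2))) = (34270 + 72*(1/203))/(-11673 + (-16 + 8)) = (34270 + 72/203)/(-11673 - 8) = (6956882/203)/(-11681) = (6956882/203)*(-1/11681) = -6956882/2371243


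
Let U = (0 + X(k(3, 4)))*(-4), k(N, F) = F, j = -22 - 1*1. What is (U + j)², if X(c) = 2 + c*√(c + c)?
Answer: 3009 + 1984*√2 ≈ 5814.8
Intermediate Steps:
j = -23 (j = -22 - 1 = -23)
X(c) = 2 + √2*c^(3/2) (X(c) = 2 + c*√(2*c) = 2 + c*(√2*√c) = 2 + √2*c^(3/2))
U = -8 - 32*√2 (U = (0 + (2 + √2*4^(3/2)))*(-4) = (0 + (2 + √2*8))*(-4) = (0 + (2 + 8*√2))*(-4) = (2 + 8*√2)*(-4) = -8 - 32*√2 ≈ -53.255)
(U + j)² = ((-8 - 32*√2) - 23)² = (-31 - 32*√2)²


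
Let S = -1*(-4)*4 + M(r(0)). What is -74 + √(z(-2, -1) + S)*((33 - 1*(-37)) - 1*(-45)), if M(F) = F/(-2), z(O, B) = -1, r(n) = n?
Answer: -74 + 115*√15 ≈ 371.39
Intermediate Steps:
M(F) = -F/2 (M(F) = F*(-½) = -F/2)
S = 16 (S = -1*(-4)*4 - ½*0 = 4*4 + 0 = 16 + 0 = 16)
-74 + √(z(-2, -1) + S)*((33 - 1*(-37)) - 1*(-45)) = -74 + √(-1 + 16)*((33 - 1*(-37)) - 1*(-45)) = -74 + √15*((33 + 37) + 45) = -74 + √15*(70 + 45) = -74 + √15*115 = -74 + 115*√15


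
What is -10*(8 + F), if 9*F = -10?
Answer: -620/9 ≈ -68.889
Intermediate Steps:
F = -10/9 (F = (⅑)*(-10) = -10/9 ≈ -1.1111)
-10*(8 + F) = -10*(8 - 10/9) = -10*62/9 = -620/9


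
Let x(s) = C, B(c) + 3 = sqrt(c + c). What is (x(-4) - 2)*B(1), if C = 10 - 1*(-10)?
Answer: -54 + 18*sqrt(2) ≈ -28.544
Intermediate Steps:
C = 20 (C = 10 + 10 = 20)
B(c) = -3 + sqrt(2)*sqrt(c) (B(c) = -3 + sqrt(c + c) = -3 + sqrt(2*c) = -3 + sqrt(2)*sqrt(c))
x(s) = 20
(x(-4) - 2)*B(1) = (20 - 2)*(-3 + sqrt(2)*sqrt(1)) = 18*(-3 + sqrt(2)*1) = 18*(-3 + sqrt(2)) = -54 + 18*sqrt(2)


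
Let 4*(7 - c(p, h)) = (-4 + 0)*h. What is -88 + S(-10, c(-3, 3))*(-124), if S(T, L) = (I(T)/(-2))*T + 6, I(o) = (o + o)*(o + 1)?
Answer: -112432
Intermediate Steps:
c(p, h) = 7 + h (c(p, h) = 7 - (-4 + 0)*h/4 = 7 - (-1)*h = 7 + h)
I(o) = 2*o*(1 + o) (I(o) = (2*o)*(1 + o) = 2*o*(1 + o))
S(T, L) = 6 - T**2*(1 + T) (S(T, L) = ((2*T*(1 + T))/(-2))*T + 6 = ((2*T*(1 + T))*(-1/2))*T + 6 = (-T*(1 + T))*T + 6 = -T**2*(1 + T) + 6 = 6 - T**2*(1 + T))
-88 + S(-10, c(-3, 3))*(-124) = -88 + (6 - 1*(-10)**2 - 1*(-10)**3)*(-124) = -88 + (6 - 1*100 - 1*(-1000))*(-124) = -88 + (6 - 100 + 1000)*(-124) = -88 + 906*(-124) = -88 - 112344 = -112432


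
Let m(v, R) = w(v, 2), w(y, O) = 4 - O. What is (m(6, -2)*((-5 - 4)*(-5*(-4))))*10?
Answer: -3600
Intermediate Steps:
m(v, R) = 2 (m(v, R) = 4 - 1*2 = 4 - 2 = 2)
(m(6, -2)*((-5 - 4)*(-5*(-4))))*10 = (2*((-5 - 4)*(-5*(-4))))*10 = (2*(-9*20))*10 = (2*(-180))*10 = -360*10 = -3600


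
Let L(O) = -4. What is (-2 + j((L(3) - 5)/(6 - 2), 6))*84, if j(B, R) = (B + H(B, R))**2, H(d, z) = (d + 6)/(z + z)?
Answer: 9429/64 ≈ 147.33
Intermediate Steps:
H(d, z) = (6 + d)/(2*z) (H(d, z) = (6 + d)/((2*z)) = (6 + d)*(1/(2*z)) = (6 + d)/(2*z))
j(B, R) = (B + (6 + B)/(2*R))**2
(-2 + j((L(3) - 5)/(6 - 2), 6))*84 = (-2 + (1/4)*(6 + (-4 - 5)/(6 - 2) + 2*((-4 - 5)/(6 - 2))*6)**2/6**2)*84 = (-2 + (1/4)*(1/36)*(6 - 9/4 + 2*(-9/4)*6)**2)*84 = (-2 + (1/4)*(1/36)*(6 - 9/4 - 27)**2)*84 = (-2 + (1/4)*(1/36)*(-93/4)**2)*84 = (-2 + (1/4)*(1/36)*(8649/16))*84 = (-2 + 961/256)*84 = (449/256)*84 = 9429/64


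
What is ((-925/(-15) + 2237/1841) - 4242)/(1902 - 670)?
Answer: -11540635/3402168 ≈ -3.3921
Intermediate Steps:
((-925/(-15) + 2237/1841) - 4242)/(1902 - 670) = ((-925*(-1/15) + 2237*(1/1841)) - 4242)/1232 = ((185/3 + 2237/1841) - 4242)*(1/1232) = (347296/5523 - 4242)*(1/1232) = -23081270/5523*1/1232 = -11540635/3402168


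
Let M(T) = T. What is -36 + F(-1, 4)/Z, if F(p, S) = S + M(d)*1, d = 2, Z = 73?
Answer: -2622/73 ≈ -35.918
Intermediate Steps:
F(p, S) = 2 + S (F(p, S) = S + 2*1 = S + 2 = 2 + S)
-36 + F(-1, 4)/Z = -36 + (2 + 4)/73 = -36 + 6*(1/73) = -36 + 6/73 = -2622/73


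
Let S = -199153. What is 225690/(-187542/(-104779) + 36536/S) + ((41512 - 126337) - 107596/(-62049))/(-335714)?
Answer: 5789102472099869194273/41205813347956062 ≈ 1.4049e+5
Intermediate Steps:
225690/(-187542/(-104779) + 36536/S) + ((41512 - 126337) - 107596/(-62049))/(-335714) = 225690/(-187542/(-104779) + 36536/(-199153)) + ((41512 - 126337) - 107596/(-62049))/(-335714) = 225690/(-187542*(-1/104779) + 36536*(-1/199153)) + (-84825 - 107596*(-1/62049))*(-1/335714) = 225690/(187542/104779 - 36536/199153) + (-84825 + 2908/1677)*(-1/335714) = 225690/(33521346382/20867052187) - 142248617/1677*(-1/335714) = 225690*(20867052187/33521346382) + 621173/2458482 = 2354742504042015/16760673191 + 621173/2458482 = 5789102472099869194273/41205813347956062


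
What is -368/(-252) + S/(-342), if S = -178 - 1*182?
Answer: 3008/1197 ≈ 2.5129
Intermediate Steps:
S = -360 (S = -178 - 182 = -360)
-368/(-252) + S/(-342) = -368/(-252) - 360/(-342) = -368*(-1/252) - 360*(-1/342) = 92/63 + 20/19 = 3008/1197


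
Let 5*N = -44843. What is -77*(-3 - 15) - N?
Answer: 51773/5 ≈ 10355.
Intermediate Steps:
N = -44843/5 (N = (⅕)*(-44843) = -44843/5 ≈ -8968.6)
-77*(-3 - 15) - N = -77*(-3 - 15) - 1*(-44843/5) = -77*(-18) + 44843/5 = 1386 + 44843/5 = 51773/5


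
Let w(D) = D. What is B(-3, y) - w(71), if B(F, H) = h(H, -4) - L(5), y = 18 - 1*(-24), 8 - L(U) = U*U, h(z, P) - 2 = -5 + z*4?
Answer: 111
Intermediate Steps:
h(z, P) = -3 + 4*z (h(z, P) = 2 + (-5 + z*4) = 2 + (-5 + 4*z) = -3 + 4*z)
L(U) = 8 - U² (L(U) = 8 - U*U = 8 - U²)
y = 42 (y = 18 + 24 = 42)
B(F, H) = 14 + 4*H (B(F, H) = (-3 + 4*H) - (8 - 1*5²) = (-3 + 4*H) - (8 - 1*25) = (-3 + 4*H) - (8 - 25) = (-3 + 4*H) - 1*(-17) = (-3 + 4*H) + 17 = 14 + 4*H)
B(-3, y) - w(71) = (14 + 4*42) - 1*71 = (14 + 168) - 71 = 182 - 71 = 111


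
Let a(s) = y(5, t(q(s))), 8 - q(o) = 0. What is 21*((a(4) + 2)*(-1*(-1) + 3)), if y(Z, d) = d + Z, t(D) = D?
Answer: 1260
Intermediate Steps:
q(o) = 8 (q(o) = 8 - 1*0 = 8 + 0 = 8)
y(Z, d) = Z + d
a(s) = 13 (a(s) = 5 + 8 = 13)
21*((a(4) + 2)*(-1*(-1) + 3)) = 21*((13 + 2)*(-1*(-1) + 3)) = 21*(15*(1 + 3)) = 21*(15*4) = 21*60 = 1260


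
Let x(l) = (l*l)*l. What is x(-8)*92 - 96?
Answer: -47200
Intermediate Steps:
x(l) = l³ (x(l) = l²*l = l³)
x(-8)*92 - 96 = (-8)³*92 - 96 = -512*92 - 96 = -47104 - 96 = -47200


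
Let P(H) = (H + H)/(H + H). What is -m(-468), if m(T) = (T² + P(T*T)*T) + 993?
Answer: -219549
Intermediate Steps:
P(H) = 1 (P(H) = (2*H)/((2*H)) = (2*H)*(1/(2*H)) = 1)
m(T) = 993 + T + T² (m(T) = (T² + 1*T) + 993 = (T² + T) + 993 = (T + T²) + 993 = 993 + T + T²)
-m(-468) = -(993 - 468 + (-468)²) = -(993 - 468 + 219024) = -1*219549 = -219549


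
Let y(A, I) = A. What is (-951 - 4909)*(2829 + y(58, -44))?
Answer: -16917820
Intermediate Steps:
(-951 - 4909)*(2829 + y(58, -44)) = (-951 - 4909)*(2829 + 58) = -5860*2887 = -16917820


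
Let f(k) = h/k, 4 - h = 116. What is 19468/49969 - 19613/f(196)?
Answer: 6860371851/199876 ≈ 34323.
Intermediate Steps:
h = -112 (h = 4 - 1*116 = 4 - 116 = -112)
f(k) = -112/k
19468/49969 - 19613/f(196) = 19468/49969 - 19613/((-112/196)) = 19468*(1/49969) - 19613/((-112*1/196)) = 19468/49969 - 19613/(-4/7) = 19468/49969 - 19613*(-7/4) = 19468/49969 + 137291/4 = 6860371851/199876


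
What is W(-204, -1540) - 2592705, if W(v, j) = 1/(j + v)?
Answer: -4521677521/1744 ≈ -2.5927e+6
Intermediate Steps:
W(-204, -1540) - 2592705 = 1/(-1540 - 204) - 2592705 = 1/(-1744) - 2592705 = -1/1744 - 2592705 = -4521677521/1744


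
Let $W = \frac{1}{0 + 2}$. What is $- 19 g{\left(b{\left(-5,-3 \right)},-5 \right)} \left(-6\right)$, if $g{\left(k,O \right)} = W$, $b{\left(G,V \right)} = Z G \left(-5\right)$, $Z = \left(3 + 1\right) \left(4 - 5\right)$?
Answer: $57$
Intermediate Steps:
$Z = -4$ ($Z = 4 \left(-1\right) = -4$)
$W = \frac{1}{2} \approx 0.5$
$b{\left(G,V \right)} = 20 G$ ($b{\left(G,V \right)} = - 4 G \left(-5\right) = 20 G$)
$g{\left(k,O \right)} = \frac{1}{2}$
$- 19 g{\left(b{\left(-5,-3 \right)},-5 \right)} \left(-6\right) = \left(-19\right) \frac{1}{2} \left(-6\right) = \left(- \frac{19}{2}\right) \left(-6\right) = 57$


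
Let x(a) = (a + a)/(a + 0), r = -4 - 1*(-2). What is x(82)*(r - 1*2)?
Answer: -8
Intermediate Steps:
r = -2 (r = -4 + 2 = -2)
x(a) = 2 (x(a) = (2*a)/a = 2)
x(82)*(r - 1*2) = 2*(-2 - 1*2) = 2*(-2 - 2) = 2*(-4) = -8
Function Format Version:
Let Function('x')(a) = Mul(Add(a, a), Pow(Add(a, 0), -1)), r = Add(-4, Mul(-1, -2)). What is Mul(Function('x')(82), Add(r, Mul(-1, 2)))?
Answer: -8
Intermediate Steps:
r = -2 (r = Add(-4, 2) = -2)
Function('x')(a) = 2 (Function('x')(a) = Mul(Mul(2, a), Pow(a, -1)) = 2)
Mul(Function('x')(82), Add(r, Mul(-1, 2))) = Mul(2, Add(-2, Mul(-1, 2))) = Mul(2, Add(-2, -2)) = Mul(2, -4) = -8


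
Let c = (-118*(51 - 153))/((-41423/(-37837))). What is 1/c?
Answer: 41423/455406132 ≈ 9.0958e-5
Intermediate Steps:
c = 455406132/41423 (c = (-118*(-102))/((-41423*(-1/37837))) = 12036/(41423/37837) = 12036*(37837/41423) = 455406132/41423 ≈ 10994.)
1/c = 1/(455406132/41423) = 41423/455406132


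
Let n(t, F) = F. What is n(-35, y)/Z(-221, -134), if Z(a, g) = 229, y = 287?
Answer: 287/229 ≈ 1.2533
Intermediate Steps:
n(-35, y)/Z(-221, -134) = 287/229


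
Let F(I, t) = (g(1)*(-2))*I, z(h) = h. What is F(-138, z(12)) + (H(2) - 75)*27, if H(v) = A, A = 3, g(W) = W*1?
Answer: -1668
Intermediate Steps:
g(W) = W
H(v) = 3
F(I, t) = -2*I (F(I, t) = (1*(-2))*I = -2*I)
F(-138, z(12)) + (H(2) - 75)*27 = -2*(-138) + (3 - 75)*27 = 276 - 72*27 = 276 - 1944 = -1668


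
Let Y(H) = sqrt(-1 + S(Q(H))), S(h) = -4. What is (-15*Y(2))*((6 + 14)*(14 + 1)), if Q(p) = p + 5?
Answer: -4500*I*sqrt(5) ≈ -10062.0*I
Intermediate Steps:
Q(p) = 5 + p
Y(H) = I*sqrt(5) (Y(H) = sqrt(-1 - 4) = sqrt(-5) = I*sqrt(5))
(-15*Y(2))*((6 + 14)*(14 + 1)) = (-15*I*sqrt(5))*((6 + 14)*(14 + 1)) = (-15*I*sqrt(5))*(20*15) = -15*I*sqrt(5)*300 = -4500*I*sqrt(5)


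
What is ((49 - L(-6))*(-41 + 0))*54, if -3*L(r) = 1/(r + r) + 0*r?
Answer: -216849/2 ≈ -1.0842e+5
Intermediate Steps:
L(r) = -1/(6*r) (L(r) = -(1/(r + r) + 0*r)/3 = -(1/(2*r) + 0)/3 = -1/(6*r))
((49 - L(-6))*(-41 + 0))*54 = ((49 - (-1)/(6*(-6)))*(-41 + 0))*54 = ((49 - (-1)*(-1)/(6*6))*(-41))*54 = ((49 - 1*1/36)*(-41))*54 = ((49 - 1/36)*(-41))*54 = ((1763/36)*(-41))*54 = -72283/36*54 = -216849/2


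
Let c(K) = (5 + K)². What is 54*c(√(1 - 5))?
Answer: 1134 + 1080*I ≈ 1134.0 + 1080.0*I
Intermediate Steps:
54*c(√(1 - 5)) = 54*(5 + √(1 - 5))² = 54*(5 + √(-4))² = 54*(5 + 2*I)²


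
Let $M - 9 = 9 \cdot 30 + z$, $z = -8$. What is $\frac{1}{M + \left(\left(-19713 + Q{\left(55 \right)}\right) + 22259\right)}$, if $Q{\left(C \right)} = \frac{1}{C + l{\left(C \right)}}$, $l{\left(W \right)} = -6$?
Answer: $\frac{49}{138034} \approx 0.00035498$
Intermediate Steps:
$Q{\left(C \right)} = \frac{1}{-6 + C}$ ($Q{\left(C \right)} = \frac{1}{C - 6} = \frac{1}{-6 + C}$)
$M = 271$ ($M = 9 + \left(9 \cdot 30 - 8\right) = 9 + \left(270 - 8\right) = 9 + 262 = 271$)
$\frac{1}{M + \left(\left(-19713 + Q{\left(55 \right)}\right) + 22259\right)} = \frac{1}{271 + \left(\left(-19713 + \frac{1}{-6 + 55}\right) + 22259\right)} = \frac{1}{271 + \left(\left(-19713 + \frac{1}{49}\right) + 22259\right)} = \frac{1}{271 + \left(- \frac{965936}{49} + 22259\right)} = \frac{1}{271 + \frac{124755}{49}} = \frac{1}{\frac{138034}{49}} = \frac{49}{138034}$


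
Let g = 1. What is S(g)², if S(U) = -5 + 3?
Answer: 4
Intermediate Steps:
S(U) = -2
S(g)² = (-2)² = 4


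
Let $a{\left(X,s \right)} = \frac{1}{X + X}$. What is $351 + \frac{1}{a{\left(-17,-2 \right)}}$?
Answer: $317$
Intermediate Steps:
$a{\left(X,s \right)} = \frac{1}{2 X}$
$351 + \frac{1}{a{\left(-17,-2 \right)}} = 351 + \frac{1}{\frac{1}{2} \frac{1}{-17}} = 351 + \frac{1}{\frac{1}{2} \left(- \frac{1}{17}\right)} = 351 + \frac{1}{- \frac{1}{34}} = 351 - 34 = 317$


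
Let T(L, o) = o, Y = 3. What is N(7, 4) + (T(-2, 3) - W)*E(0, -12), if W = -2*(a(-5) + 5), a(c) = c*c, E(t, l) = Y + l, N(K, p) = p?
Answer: -563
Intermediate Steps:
E(t, l) = 3 + l
a(c) = c²
W = -60 (W = -2*((-5)² + 5) = -2*(25 + 5) = -2*30 = -60)
N(7, 4) + (T(-2, 3) - W)*E(0, -12) = 4 + (3 - 1*(-60))*(3 - 12) = 4 + (3 + 60)*(-9) = 4 + 63*(-9) = 4 - 567 = -563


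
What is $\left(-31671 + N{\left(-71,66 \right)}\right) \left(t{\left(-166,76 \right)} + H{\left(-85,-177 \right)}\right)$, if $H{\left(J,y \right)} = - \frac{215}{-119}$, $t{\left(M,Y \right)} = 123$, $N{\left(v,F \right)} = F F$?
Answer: $- \frac{405682380}{119} \approx -3.4091 \cdot 10^{6}$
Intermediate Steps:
$N{\left(v,F \right)} = F^{2}$
$H{\left(J,y \right)} = \frac{215}{119}$ ($H{\left(J,y \right)} = \left(-215\right) \left(- \frac{1}{119}\right) = \frac{215}{119}$)
$\left(-31671 + N{\left(-71,66 \right)}\right) \left(t{\left(-166,76 \right)} + H{\left(-85,-177 \right)}\right) = \left(-31671 + 66^{2}\right) \left(123 + \frac{215}{119}\right) = \left(-31671 + 4356\right) \frac{14852}{119} = \left(-27315\right) \frac{14852}{119} = - \frac{405682380}{119}$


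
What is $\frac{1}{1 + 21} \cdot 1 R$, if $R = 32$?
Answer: $\frac{16}{11} \approx 1.4545$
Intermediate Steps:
$\frac{1}{1 + 21} \cdot 1 R = \frac{1}{1 + 21} \cdot 1 \cdot 32 = \frac{1}{22} \cdot 1 \cdot 32 = \frac{1}{22} \cdot 32 = \frac{16}{11}$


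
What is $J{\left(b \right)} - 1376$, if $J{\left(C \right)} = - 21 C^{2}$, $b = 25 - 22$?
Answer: $-1565$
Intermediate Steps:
$b = 3$
$J{\left(b \right)} - 1376 = - 21 \cdot 3^{2} - 1376 = \left(-21\right) 9 - 1376 = -189 - 1376 = -1565$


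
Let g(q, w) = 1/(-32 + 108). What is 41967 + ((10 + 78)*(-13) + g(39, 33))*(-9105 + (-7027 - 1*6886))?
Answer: 1002221733/38 ≈ 2.6374e+7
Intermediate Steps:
g(q, w) = 1/76
41967 + ((10 + 78)*(-13) + g(39, 33))*(-9105 + (-7027 - 1*6886)) = 41967 + ((10 + 78)*(-13) + 1/76)*(-9105 + (-7027 - 1*6886)) = 41967 + (88*(-13) + 1/76)*(-9105 + (-7027 - 6886)) = 41967 + (-1144 + 1/76)*(-9105 - 13913) = 41967 - 86943/76*(-23018) = 41967 + 1000626987/38 = 1002221733/38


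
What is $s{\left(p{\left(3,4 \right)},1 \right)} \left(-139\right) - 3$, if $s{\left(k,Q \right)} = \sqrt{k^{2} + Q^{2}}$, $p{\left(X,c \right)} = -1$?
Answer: $-3 - 139 \sqrt{2} \approx -199.58$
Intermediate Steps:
$s{\left(k,Q \right)} = \sqrt{Q^{2} + k^{2}}$
$s{\left(p{\left(3,4 \right)},1 \right)} \left(-139\right) - 3 = \sqrt{1^{2} + \left(-1\right)^{2}} \left(-139\right) - 3 = \sqrt{1 + 1} \left(-139\right) - 3 = \sqrt{2} \left(-139\right) - 3 = - 139 \sqrt{2} - 3 = -3 - 139 \sqrt{2}$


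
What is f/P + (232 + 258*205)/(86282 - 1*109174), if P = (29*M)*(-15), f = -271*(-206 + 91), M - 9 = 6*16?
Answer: -313977653/104559210 ≈ -3.0029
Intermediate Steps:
M = 105 (M = 9 + 6*16 = 9 + 96 = 105)
f = 31165 (f = -271*(-115) = 31165)
P = -45675 (P = (29*105)*(-15) = 3045*(-15) = -45675)
f/P + (232 + 258*205)/(86282 - 1*109174) = 31165/(-45675) + (232 + 258*205)/(86282 - 1*109174) = 31165*(-1/45675) + (232 + 52890)/(86282 - 109174) = -6233/9135 + 53122/(-22892) = -6233/9135 + 53122*(-1/22892) = -6233/9135 - 26561/11446 = -313977653/104559210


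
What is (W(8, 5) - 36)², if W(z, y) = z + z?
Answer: 400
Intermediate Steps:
W(z, y) = 2*z
(W(8, 5) - 36)² = (2*8 - 36)² = (16 - 36)² = (-20)² = 400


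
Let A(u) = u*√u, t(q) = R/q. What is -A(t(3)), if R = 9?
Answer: -3*√3 ≈ -5.1962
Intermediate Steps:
t(q) = 9/q
A(u) = u^(3/2)
-A(t(3)) = -(9/3)^(3/2) = -(9*(⅓))^(3/2) = -3^(3/2) = -3*√3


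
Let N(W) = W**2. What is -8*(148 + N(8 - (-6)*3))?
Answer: -6592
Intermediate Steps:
-8*(148 + N(8 - (-6)*3)) = -8*(148 + (8 - (-6)*3)**2) = -8*(148 + (8 - 1*(-18))**2) = -8*(148 + (8 + 18)**2) = -8*(148 + 26**2) = -8*(148 + 676) = -8*824 = -6592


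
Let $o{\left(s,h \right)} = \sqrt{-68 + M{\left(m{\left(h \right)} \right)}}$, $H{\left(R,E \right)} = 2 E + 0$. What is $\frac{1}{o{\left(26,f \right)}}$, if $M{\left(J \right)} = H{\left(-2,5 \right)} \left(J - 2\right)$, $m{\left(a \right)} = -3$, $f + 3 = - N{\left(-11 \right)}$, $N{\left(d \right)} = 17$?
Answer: $- \frac{i \sqrt{118}}{118} \approx - 0.092057 i$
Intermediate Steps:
$H{\left(R,E \right)} = 2 E$
$f = -20$ ($f = -3 - 17 = -20$)
$M{\left(J \right)} = -20 + 10 J$ ($M{\left(J \right)} = 2 \cdot 5 \left(J - 2\right) = 10 \left(-2 + J\right) = -20 + 10 J$)
$o{\left(s,h \right)} = i \sqrt{118}$ ($o{\left(s,h \right)} = \sqrt{-68 + \left(-20 + 10 \left(-3\right)\right)} = \sqrt{-68 - 50} = \sqrt{-118} = i \sqrt{118}$)
$\frac{1}{o{\left(26,f \right)}} = \frac{1}{i \sqrt{118}} = - \frac{i \sqrt{118}}{118}$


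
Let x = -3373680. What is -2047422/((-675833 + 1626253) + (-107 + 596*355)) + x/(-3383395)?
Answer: -601476436290/786228593347 ≈ -0.76501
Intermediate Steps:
-2047422/((-675833 + 1626253) + (-107 + 596*355)) + x/(-3383395) = -2047422/((-675833 + 1626253) + (-107 + 596*355)) - 3373680/(-3383395) = -2047422/(950420 + (-107 + 211580)) - 3373680*(-1/3383395) = -2047422/(950420 + 211473) + 674736/676679 = -2047422/1161893 + 674736/676679 = -601476436290/786228593347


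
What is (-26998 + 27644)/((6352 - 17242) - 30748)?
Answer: -323/20819 ≈ -0.015515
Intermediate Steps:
(-26998 + 27644)/((6352 - 17242) - 30748) = 646/(-10890 - 30748) = 646/(-41638) = 646*(-1/41638) = -323/20819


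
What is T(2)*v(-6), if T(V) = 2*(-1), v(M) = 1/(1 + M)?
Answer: ⅖ ≈ 0.40000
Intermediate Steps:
T(V) = -2
T(2)*v(-6) = -2/(1 - 6) = -2/(-5) = -2*(-⅕) = ⅖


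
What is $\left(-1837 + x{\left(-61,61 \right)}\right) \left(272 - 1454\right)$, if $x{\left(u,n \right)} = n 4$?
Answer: $1882926$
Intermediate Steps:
$x{\left(u,n \right)} = 4 n$
$\left(-1837 + x{\left(-61,61 \right)}\right) \left(272 - 1454\right) = \left(-1837 + 4 \cdot 61\right) \left(272 - 1454\right) = \left(-1837 + 244\right) \left(-1182\right) = \left(-1593\right) \left(-1182\right) = 1882926$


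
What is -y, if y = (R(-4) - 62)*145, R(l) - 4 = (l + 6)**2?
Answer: 7830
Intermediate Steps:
R(l) = 4 + (6 + l)**2 (R(l) = 4 + (l + 6)**2 = 4 + (6 + l)**2)
y = -7830 (y = ((4 + (6 - 4)**2) - 62)*145 = ((4 + 2**2) - 62)*145 = ((4 + 4) - 62)*145 = (8 - 62)*145 = -54*145 = -7830)
-y = -1*(-7830) = 7830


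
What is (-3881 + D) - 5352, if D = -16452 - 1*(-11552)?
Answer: -14133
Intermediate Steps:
D = -4900 (D = -16452 + 11552 = -4900)
(-3881 + D) - 5352 = (-3881 - 4900) - 5352 = -8781 - 5352 = -14133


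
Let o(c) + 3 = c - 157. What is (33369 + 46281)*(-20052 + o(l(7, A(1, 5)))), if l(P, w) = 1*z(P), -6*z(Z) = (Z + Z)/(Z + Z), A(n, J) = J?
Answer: -1609899075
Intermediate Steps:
z(Z) = -⅙ (z(Z) = -(Z + Z)/(6*(Z + Z)) = -2*Z/(6*(2*Z)) = -2*Z*1/(2*Z)/6 = -⅙*1 = -⅙)
l(P, w) = -⅙ (l(P, w) = 1*(-⅙) = -⅙)
o(c) = -160 + c (o(c) = -3 + (c - 157) = -3 + (-157 + c) = -160 + c)
(33369 + 46281)*(-20052 + o(l(7, A(1, 5)))) = (33369 + 46281)*(-20052 + (-160 - ⅙)) = 79650*(-20052 - 961/6) = 79650*(-121273/6) = -1609899075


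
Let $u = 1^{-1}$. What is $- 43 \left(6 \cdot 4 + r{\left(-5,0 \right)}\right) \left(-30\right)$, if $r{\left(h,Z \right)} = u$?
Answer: $32250$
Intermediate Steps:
$u = 1$
$r{\left(h,Z \right)} = 1$
$- 43 \left(6 \cdot 4 + r{\left(-5,0 \right)}\right) \left(-30\right) = - 43 \left(6 \cdot 4 + 1\right) \left(-30\right) = - 43 \left(24 + 1\right) \left(-30\right) = \left(-43\right) 25 \left(-30\right) = \left(-1075\right) \left(-30\right) = 32250$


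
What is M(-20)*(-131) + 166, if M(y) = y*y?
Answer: -52234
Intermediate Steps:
M(y) = y**2
M(-20)*(-131) + 166 = (-20)**2*(-131) + 166 = 400*(-131) + 166 = -52400 + 166 = -52234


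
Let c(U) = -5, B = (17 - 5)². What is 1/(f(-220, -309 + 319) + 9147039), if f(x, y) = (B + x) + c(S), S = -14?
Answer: 1/9146958 ≈ 1.0933e-7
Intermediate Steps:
B = 144 (B = 12² = 144)
f(x, y) = 139 + x (f(x, y) = (144 + x) - 5 = 139 + x)
1/(f(-220, -309 + 319) + 9147039) = 1/((139 - 220) + 9147039) = 1/(-81 + 9147039) = 1/9146958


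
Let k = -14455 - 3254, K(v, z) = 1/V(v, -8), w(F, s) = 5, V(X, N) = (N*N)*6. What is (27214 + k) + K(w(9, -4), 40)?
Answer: 3649921/384 ≈ 9505.0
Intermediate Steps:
V(X, N) = 6*N² (V(X, N) = N²*6 = 6*N²)
K(v, z) = 1/384 (K(v, z) = 1/(6*(-8)²) = 1/(6*64) = 1/384)
k = -17709
(27214 + k) + K(w(9, -4), 40) = (27214 - 17709) + 1/384 = 9505 + 1/384 = 3649921/384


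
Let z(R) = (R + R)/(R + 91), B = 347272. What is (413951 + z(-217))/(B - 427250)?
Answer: -1862795/359901 ≈ -5.1759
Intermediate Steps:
z(R) = 2*R/(91 + R) (z(R) = (2*R)/(91 + R) = 2*R/(91 + R))
(413951 + z(-217))/(B - 427250) = (413951 + 2*(-217)/(91 - 217))/(347272 - 427250) = (413951 + 2*(-217)/(-126))/(-79978) = (413951 + 2*(-217)*(-1/126))*(-1/79978) = (413951 + 31/9)*(-1/79978) = (3725590/9)*(-1/79978) = -1862795/359901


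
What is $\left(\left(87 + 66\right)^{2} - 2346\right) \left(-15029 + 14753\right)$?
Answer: $-5813388$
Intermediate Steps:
$\left(\left(87 + 66\right)^{2} - 2346\right) \left(-15029 + 14753\right) = \left(153^{2} - 2346\right) \left(-276\right) = \left(23409 - 2346\right) \left(-276\right) = 21063 \left(-276\right) = -5813388$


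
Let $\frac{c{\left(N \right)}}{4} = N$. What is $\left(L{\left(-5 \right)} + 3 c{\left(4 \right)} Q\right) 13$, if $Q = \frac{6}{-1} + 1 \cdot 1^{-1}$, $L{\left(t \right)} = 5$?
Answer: $-3055$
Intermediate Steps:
$c{\left(N \right)} = 4 N$
$Q = -5$ ($Q = 6 \left(-1\right) + 1 \cdot 1 = -6 + 1 = -5$)
$\left(L{\left(-5 \right)} + 3 c{\left(4 \right)} Q\right) 13 = \left(5 + 3 \cdot 4 \cdot 4 \left(-5\right)\right) 13 = \left(5 + 3 \cdot 16 \left(-5\right)\right) 13 = \left(5 + 48 \left(-5\right)\right) 13 = \left(5 - 240\right) 13 = \left(-235\right) 13 = -3055$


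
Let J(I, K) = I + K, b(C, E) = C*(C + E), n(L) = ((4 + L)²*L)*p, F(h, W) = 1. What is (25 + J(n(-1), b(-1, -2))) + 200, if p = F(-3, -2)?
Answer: 219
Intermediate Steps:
p = 1
n(L) = L*(4 + L)² (n(L) = ((4 + L)²*L)*1 = (L*(4 + L)²)*1 = L*(4 + L)²)
(25 + J(n(-1), b(-1, -2))) + 200 = (25 + (-(4 - 1)² - (-1 - 2))) + 200 = (25 + (-1*3² - 1*(-3))) + 200 = (25 + (-1*9 + 3)) + 200 = (25 + (-9 + 3)) + 200 = (25 - 6) + 200 = 19 + 200 = 219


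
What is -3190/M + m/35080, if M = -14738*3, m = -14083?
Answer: -255380281/775513560 ≈ -0.32930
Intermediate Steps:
M = -44214
-3190/M + m/35080 = -3190/(-44214) - 14083/35080 = -3190*(-1/44214) - 14083*1/35080 = 1595/22107 - 14083/35080 = -255380281/775513560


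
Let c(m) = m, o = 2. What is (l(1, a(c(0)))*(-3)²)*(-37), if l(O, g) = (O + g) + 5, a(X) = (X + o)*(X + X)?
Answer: -1998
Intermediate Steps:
a(X) = 2*X*(2 + X) (a(X) = (X + 2)*(X + X) = (2 + X)*(2*X) = 2*X*(2 + X))
l(O, g) = 5 + O + g
(l(1, a(c(0)))*(-3)²)*(-37) = ((5 + 1 + 2*0*(2 + 0))*(-3)²)*(-37) = ((5 + 1 + 2*0*2)*9)*(-37) = ((5 + 1 + 0)*9)*(-37) = (6*9)*(-37) = 54*(-37) = -1998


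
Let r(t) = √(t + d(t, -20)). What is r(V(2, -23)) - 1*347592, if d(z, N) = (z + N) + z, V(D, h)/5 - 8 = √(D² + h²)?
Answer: -347592 + √(100 + 15*√533) ≈ -3.4757e+5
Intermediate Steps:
V(D, h) = 40 + 5*√(D² + h²)
d(z, N) = N + 2*z (d(z, N) = (N + z) + z = N + 2*z)
r(t) = √(-20 + 3*t) (r(t) = √(t + (-20 + 2*t)) = √(-20 + 3*t))
r(V(2, -23)) - 1*347592 = √(-20 + 3*(40 + 5*√(2² + (-23)²))) - 1*347592 = √(-20 + 3*(40 + 5*√(4 + 529))) - 347592 = √(-20 + 3*(40 + 5*√533)) - 347592 = √(-20 + (120 + 15*√533)) - 347592 = √(100 + 15*√533) - 347592 = -347592 + √(100 + 15*√533)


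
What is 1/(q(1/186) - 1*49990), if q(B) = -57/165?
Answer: -55/2749469 ≈ -2.0004e-5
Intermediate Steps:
q(B) = -19/55 (q(B) = -57*1/165 = -19/55)
1/(q(1/186) - 1*49990) = 1/(-19/55 - 1*49990) = 1/(-19/55 - 49990) = 1/(-2749469/55) = -55/2749469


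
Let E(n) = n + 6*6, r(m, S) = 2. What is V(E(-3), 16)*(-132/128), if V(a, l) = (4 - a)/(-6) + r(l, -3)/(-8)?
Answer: -605/128 ≈ -4.7266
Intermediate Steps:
E(n) = 36 + n (E(n) = n + 36 = 36 + n)
V(a, l) = -11/12 + a/6 (V(a, l) = (4 - a)/(-6) + 2/(-8) = (4 - a)*(-⅙) + 2*(-⅛) = (-⅔ + a/6) - ¼ = -11/12 + a/6)
V(E(-3), 16)*(-132/128) = (-11/12 + (36 - 3)/6)*(-132/128) = (-11/12 + (⅙)*33)*(-132*1/128) = (-11/12 + 11/2)*(-33/32) = (55/12)*(-33/32) = -605/128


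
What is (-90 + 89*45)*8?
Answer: 31320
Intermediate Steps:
(-90 + 89*45)*8 = (-90 + 4005)*8 = 3915*8 = 31320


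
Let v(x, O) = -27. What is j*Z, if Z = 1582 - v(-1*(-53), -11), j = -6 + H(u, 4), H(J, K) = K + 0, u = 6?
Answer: -3218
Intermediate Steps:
H(J, K) = K
j = -2 (j = -6 + 4 = -2)
Z = 1609 (Z = 1582 - 1*(-27) = 1582 + 27 = 1609)
j*Z = -2*1609 = -3218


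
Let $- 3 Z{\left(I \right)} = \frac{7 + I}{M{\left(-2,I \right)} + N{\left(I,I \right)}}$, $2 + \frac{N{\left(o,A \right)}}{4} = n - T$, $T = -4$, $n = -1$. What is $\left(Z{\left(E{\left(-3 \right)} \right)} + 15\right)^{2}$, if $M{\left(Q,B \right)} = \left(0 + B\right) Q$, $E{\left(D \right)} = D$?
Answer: $\frac{49729}{225} \approx 221.02$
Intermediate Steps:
$N{\left(o,A \right)} = 4$ ($N{\left(o,A \right)} = -8 + 4 \left(-1 - -4\right) = -8 + 4 \left(-1 + 4\right) = -8 + 4 \cdot 3 = -8 + 12 = 4$)
$M{\left(Q,B \right)} = B Q$
$Z{\left(I \right)} = - \frac{7 + I}{3 \left(4 - 2 I\right)}$ ($Z{\left(I \right)} = - \frac{\left(7 + I\right) \frac{1}{I \left(-2\right) + 4}}{3} = - \frac{\left(7 + I\right) \frac{1}{- 2 I + 4}}{3} = - \frac{\left(7 + I\right) \frac{1}{4 - 2 I}}{3} = - \frac{\frac{1}{4 - 2 I} \left(7 + I\right)}{3} = - \frac{7 + I}{3 \left(4 - 2 I\right)}$)
$\left(Z{\left(E{\left(-3 \right)} \right)} + 15\right)^{2} = \left(\frac{7 - 3}{6 \left(-2 - 3\right)} + 15\right)^{2} = \left(\frac{1}{6} \frac{1}{-5} \cdot 4 + 15\right)^{2} = \left(\frac{1}{6} \left(- \frac{1}{5}\right) 4 + 15\right)^{2} = \left(- \frac{2}{15} + 15\right)^{2} = \left(\frac{223}{15}\right)^{2} = \frac{49729}{225}$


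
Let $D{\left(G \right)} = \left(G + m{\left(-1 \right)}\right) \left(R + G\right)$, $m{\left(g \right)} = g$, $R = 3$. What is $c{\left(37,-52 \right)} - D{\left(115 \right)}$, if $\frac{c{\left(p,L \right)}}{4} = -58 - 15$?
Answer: $-13744$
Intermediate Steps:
$c{\left(p,L \right)} = -292$ ($c{\left(p,L \right)} = 4 \left(-58 - 15\right) = 4 \left(-73\right) = -292$)
$D{\left(G \right)} = \left(-1 + G\right) \left(3 + G\right)$ ($D{\left(G \right)} = \left(G - 1\right) \left(3 + G\right) = \left(-1 + G\right) \left(3 + G\right)$)
$c{\left(37,-52 \right)} - D{\left(115 \right)} = -292 - \left(-3 + 115^{2} + 2 \cdot 115\right) = -292 - \left(-3 + 13225 + 230\right) = -292 - 13452 = -13744$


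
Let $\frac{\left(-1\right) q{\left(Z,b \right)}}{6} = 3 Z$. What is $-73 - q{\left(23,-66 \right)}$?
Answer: $341$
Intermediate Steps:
$q{\left(Z,b \right)} = - 18 Z$ ($q{\left(Z,b \right)} = - 6 \cdot 3 Z = - 18 Z$)
$-73 - q{\left(23,-66 \right)} = -73 - \left(-18\right) 23 = -73 - -414 = -73 + 414 = 341$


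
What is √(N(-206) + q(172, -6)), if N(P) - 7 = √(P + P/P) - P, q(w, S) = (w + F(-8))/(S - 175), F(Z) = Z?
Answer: √(6948409 + 32761*I*√205)/181 ≈ 14.572 + 0.49129*I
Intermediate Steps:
q(w, S) = (-8 + w)/(-175 + S) (q(w, S) = (w - 8)/(S - 175) = (-8 + w)/(-175 + S))
N(P) = 7 + √(1 + P) - P (N(P) = 7 + (√(P + P/P) - P) = 7 + (√(P + 1) - P) = 7 + (√(1 + P) - P) = 7 + √(1 + P) - P)
√(N(-206) + q(172, -6)) = √((7 + √(1 - 206) - 1*(-206)) + (-8 + 172)/(-175 - 6)) = √((7 + √(-205) + 206) + 164/(-181)) = √((7 + I*√205 + 206) - 1/181*164) = √((213 + I*√205) - 164/181) = √(38389/181 + I*√205)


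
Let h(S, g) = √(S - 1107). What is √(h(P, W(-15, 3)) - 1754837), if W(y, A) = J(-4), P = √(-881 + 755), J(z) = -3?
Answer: √(-1754837 + √3*√(-369 + I*√14)) ≈ 0.01 + 1324.7*I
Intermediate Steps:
P = 3*I*√14 (P = √(-126) = 3*I*√14 ≈ 11.225*I)
W(y, A) = -3
h(S, g) = √(-1107 + S)
√(h(P, W(-15, 3)) - 1754837) = √(√(-1107 + 3*I*√14) - 1754837) = √(-1754837 + √(-1107 + 3*I*√14))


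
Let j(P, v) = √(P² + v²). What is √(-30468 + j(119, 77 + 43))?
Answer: I*√30299 ≈ 174.07*I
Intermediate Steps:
√(-30468 + j(119, 77 + 43)) = √(-30468 + √(119² + (77 + 43)²)) = √(-30468 + √(14161 + 120²)) = √(-30468 + √(14161 + 14400)) = √(-30468 + √28561) = √(-30468 + 169) = √(-30299) = I*√30299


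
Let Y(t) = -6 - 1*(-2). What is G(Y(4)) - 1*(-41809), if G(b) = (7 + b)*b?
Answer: 41797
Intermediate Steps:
Y(t) = -4 (Y(t) = -6 + 2 = -4)
G(b) = b*(7 + b)
G(Y(4)) - 1*(-41809) = -4*(7 - 4) - 1*(-41809) = -4*3 + 41809 = -12 + 41809 = 41797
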